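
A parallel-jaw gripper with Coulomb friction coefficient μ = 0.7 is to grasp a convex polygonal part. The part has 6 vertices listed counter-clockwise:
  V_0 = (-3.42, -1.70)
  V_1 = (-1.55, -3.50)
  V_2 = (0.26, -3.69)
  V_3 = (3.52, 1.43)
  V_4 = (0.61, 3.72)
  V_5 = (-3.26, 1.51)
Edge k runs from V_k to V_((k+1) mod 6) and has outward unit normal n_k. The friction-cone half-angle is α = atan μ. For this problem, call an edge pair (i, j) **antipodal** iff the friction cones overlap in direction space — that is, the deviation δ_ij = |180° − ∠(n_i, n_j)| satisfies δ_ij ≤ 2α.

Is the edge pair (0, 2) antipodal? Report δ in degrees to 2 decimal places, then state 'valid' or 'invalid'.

δ = 78.58°, invalid

α = atan 0.7 = 34.99°;  2α = 69.98°
edge 0: e_0 = (+1.87, -1.80);  n_0 = (-0.6935, -0.7205)
edge 2: e_2 = (+3.26, +5.12);  n_2 = (+0.8435, -0.5371)
∠(n_0, n_2) = 101.42°
δ = |180° − 101.42°| = 78.58°
78.58° > 2α = 69.98°  →  invalid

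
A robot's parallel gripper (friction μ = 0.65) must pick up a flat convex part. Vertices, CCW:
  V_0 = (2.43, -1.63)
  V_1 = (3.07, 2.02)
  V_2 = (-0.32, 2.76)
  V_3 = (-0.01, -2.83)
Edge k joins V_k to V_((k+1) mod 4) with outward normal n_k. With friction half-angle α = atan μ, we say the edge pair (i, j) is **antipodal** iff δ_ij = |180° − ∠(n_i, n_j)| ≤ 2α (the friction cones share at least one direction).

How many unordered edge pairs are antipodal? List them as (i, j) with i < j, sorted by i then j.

α = atan 0.65 = 33.02°;  2α = 66.05°
n_0 = (+0.9850, -0.1727)
n_1 = (+0.2133, +0.9770)
n_2 = (-0.9985, -0.0554)
n_3 = (+0.4413, -0.8973)
  (0,1): δ = 92.37°  ·
  (0,2): δ = 13.12°  ✓
  (0,3): δ = 126.13°  ·
  (1,2): δ = 74.51°  ·
  (1,3): δ = 38.50°  ✓
  (2,3): δ = 66.99°  ·
antipodal pairs: 2

count = 2; pairs: (0,2), (1,3)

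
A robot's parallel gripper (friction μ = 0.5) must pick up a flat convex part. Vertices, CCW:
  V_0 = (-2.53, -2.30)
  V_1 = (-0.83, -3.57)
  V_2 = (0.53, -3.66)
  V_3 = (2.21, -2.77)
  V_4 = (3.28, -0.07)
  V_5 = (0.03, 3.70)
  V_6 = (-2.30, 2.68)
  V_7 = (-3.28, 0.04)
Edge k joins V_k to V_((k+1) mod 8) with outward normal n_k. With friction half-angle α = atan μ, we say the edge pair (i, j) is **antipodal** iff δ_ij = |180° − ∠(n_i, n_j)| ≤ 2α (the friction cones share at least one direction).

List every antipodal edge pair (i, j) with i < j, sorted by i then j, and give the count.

α = atan 0.5 = 26.57°;  2α = 53.13°
n_0 = (-0.5985, -0.8011)
n_1 = (-0.0660, -0.9978)
n_2 = (+0.4681, -0.8837)
n_3 = (+0.9297, -0.3684)
n_4 = (+0.7574, +0.6529)
n_5 = (-0.4010, +0.9161)
n_6 = (-0.9375, +0.3480)
n_7 = (-0.9523, -0.3052)
  (0,1): δ = 147.02°  ·
  (0,2): δ = 115.33°  ·
  (0,3): δ = 74.86°  ·
  (0,4): δ = 12.47°  ✓
  (0,5): δ = 60.40°  ·
  (0,6): δ = 106.40°  ·
  (0,7): δ = 144.53°  ·
  (1,2): δ = 148.30°  ·
  (1,3): δ = 107.83°  ·
  (1,4): δ = 45.45°  ✓
  (1,5): δ = 27.43°  ✓
  (1,6): δ = 73.42°  ·
  (1,7): δ = 111.56°  ·
  (2,3): δ = 139.53°  ·
  (2,4): δ = 77.15°  ·
  (2,5): δ = 4.27°  ✓
  (2,6): δ = 41.72°  ✓
  (2,7): δ = 79.86°  ·
  (3,4): δ = 117.62°  ·
  (3,5): δ = 44.74°  ✓
  (3,6): δ = 1.25°  ✓
  (3,7): δ = 39.39°  ✓
  (4,5): δ = 107.12°  ·
  (4,6): δ = 61.13°  ·
  (4,7): δ = 22.99°  ✓
  (5,6): δ = 134.01°  ·
  (5,7): δ = 95.87°  ·
  (6,7): δ = 141.86°  ·
antipodal pairs: 9

count = 9; pairs: (0,4), (1,4), (1,5), (2,5), (2,6), (3,5), (3,6), (3,7), (4,7)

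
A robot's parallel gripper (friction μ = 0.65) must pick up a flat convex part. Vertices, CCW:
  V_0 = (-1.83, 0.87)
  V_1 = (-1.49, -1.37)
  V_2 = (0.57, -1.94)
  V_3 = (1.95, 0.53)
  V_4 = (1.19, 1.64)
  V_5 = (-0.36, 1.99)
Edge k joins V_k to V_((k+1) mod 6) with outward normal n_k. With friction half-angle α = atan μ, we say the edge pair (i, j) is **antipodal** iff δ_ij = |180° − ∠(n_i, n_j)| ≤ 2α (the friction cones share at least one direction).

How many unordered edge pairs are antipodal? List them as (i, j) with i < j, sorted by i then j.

count = 6; pairs: (0,2), (0,3), (1,3), (1,4), (1,5), (2,5)

α = atan 0.65 = 33.02°;  2α = 66.05°
n_0 = (-0.9887, -0.1501)
n_1 = (-0.2667, -0.9638)
n_2 = (+0.8730, -0.4877)
n_3 = (+0.8251, +0.5650)
n_4 = (+0.2203, +0.9754)
n_5 = (-0.6060, +0.7954)
  (0,1): δ = 114.10°  ·
  (0,2): δ = 37.82°  ✓
  (0,3): δ = 25.77°  ✓
  (0,4): δ = 68.64°  ·
  (0,5): δ = 118.67°  ·
  (1,2): δ = 103.73°  ·
  (1,3): δ = 40.13°  ✓
  (1,4): δ = 2.74°  ✓
  (1,5): δ = 52.77°  ✓
  (2,3): δ = 116.41°  ·
  (2,4): δ = 73.53°  ·
  (2,5): δ = 23.50°  ✓
  (3,4): δ = 137.12°  ·
  (3,5): δ = 87.09°  ·
  (4,5): δ = 129.97°  ·
antipodal pairs: 6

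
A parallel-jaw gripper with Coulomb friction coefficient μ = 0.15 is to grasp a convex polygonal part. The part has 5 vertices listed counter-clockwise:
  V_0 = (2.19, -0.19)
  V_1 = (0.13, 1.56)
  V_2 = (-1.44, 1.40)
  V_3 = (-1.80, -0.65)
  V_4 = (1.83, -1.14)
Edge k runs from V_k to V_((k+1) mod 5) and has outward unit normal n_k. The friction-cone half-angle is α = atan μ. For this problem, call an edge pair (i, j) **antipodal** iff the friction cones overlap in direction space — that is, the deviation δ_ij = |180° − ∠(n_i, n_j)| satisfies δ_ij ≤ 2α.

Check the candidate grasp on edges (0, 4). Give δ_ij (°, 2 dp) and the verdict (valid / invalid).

δ = 109.59°, invalid

α = atan 0.15 = 8.53°;  2α = 17.06°
edge 0: e_0 = (-2.06, +1.75);  n_0 = (+0.6474, +0.7621)
edge 4: e_4 = (+0.36, +0.95);  n_4 = (+0.9351, -0.3544)
∠(n_0, n_4) = 70.41°
δ = |180° − 70.41°| = 109.59°
109.59° > 2α = 17.06°  →  invalid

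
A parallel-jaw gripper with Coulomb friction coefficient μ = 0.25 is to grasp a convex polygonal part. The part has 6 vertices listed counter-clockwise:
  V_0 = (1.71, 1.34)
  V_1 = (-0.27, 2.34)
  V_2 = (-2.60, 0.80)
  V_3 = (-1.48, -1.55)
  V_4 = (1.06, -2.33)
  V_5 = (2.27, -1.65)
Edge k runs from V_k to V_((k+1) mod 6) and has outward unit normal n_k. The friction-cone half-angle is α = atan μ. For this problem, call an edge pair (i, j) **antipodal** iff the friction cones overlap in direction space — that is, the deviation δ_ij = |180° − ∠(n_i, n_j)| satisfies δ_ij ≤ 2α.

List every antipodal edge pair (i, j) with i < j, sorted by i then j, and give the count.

α = atan 0.25 = 14.04°;  2α = 28.07°
n_0 = (+0.4508, +0.8926)
n_1 = (-0.5514, +0.8342)
n_2 = (-0.9027, -0.4302)
n_3 = (-0.2936, -0.9559)
n_4 = (+0.4899, -0.8718)
n_5 = (+0.9829, +0.1841)
  (0,1): δ = 119.74°  ·
  (0,2): δ = 37.72°  ·
  (0,3): δ = 9.73°  ✓
  (0,4): δ = 56.13°  ·
  (0,5): δ = 127.40°  ·
  (1,2): δ = 97.98°  ·
  (1,3): δ = 50.53°  ·
  (1,4): δ = 4.13°  ✓
  (1,5): δ = 67.15°  ·
  (2,3): δ = 132.55°  ·
  (2,4): δ = 86.15°  ·
  (2,5): δ = 14.87°  ✓
  (3,4): δ = 133.59°  ·
  (3,5): δ = 62.32°  ·
  (4,5): δ = 108.73°  ·
antipodal pairs: 3

count = 3; pairs: (0,3), (1,4), (2,5)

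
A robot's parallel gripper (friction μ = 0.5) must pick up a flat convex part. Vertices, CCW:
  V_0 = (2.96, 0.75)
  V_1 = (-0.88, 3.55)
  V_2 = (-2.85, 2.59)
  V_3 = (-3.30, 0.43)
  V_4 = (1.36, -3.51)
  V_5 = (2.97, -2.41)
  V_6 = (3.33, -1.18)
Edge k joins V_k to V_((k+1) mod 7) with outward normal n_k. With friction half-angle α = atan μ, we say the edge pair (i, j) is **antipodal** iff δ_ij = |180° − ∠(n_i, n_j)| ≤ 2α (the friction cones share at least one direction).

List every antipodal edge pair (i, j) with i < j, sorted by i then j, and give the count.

α = atan 0.5 = 26.57°;  2α = 53.13°
n_0 = (+0.5892, +0.8080)
n_1 = (-0.4381, +0.8989)
n_2 = (-0.9790, +0.2040)
n_3 = (-0.6456, -0.7636)
n_4 = (+0.5641, -0.8257)
n_5 = (+0.9597, -0.2809)
n_6 = (+0.9821, +0.1883)
  (0,1): δ = 117.92°  ·
  (0,2): δ = 65.67°  ·
  (0,3): δ = 4.12°  ✓
  (0,4): δ = 70.44°  ·
  (0,5): δ = 109.78°  ·
  (0,6): δ = 136.95°  ·
  (1,2): δ = 127.75°  ·
  (1,3): δ = 66.19°  ·
  (1,4): δ = 8.36°  ✓
  (1,5): δ = 47.71°  ✓
  (1,6): δ = 74.87°  ·
  (2,3): δ = 118.45°  ·
  (2,4): δ = 43.89°  ✓
  (2,5): δ = 4.55°  ✓
  (2,6): δ = 22.62°  ✓
  (3,4): δ = 105.44°  ·
  (3,5): δ = 66.10°  ·
  (3,6): δ = 38.93°  ✓
  (4,5): δ = 140.66°  ·
  (4,6): δ = 113.49°  ·
  (5,6): δ = 152.83°  ·
antipodal pairs: 7

count = 7; pairs: (0,3), (1,4), (1,5), (2,4), (2,5), (2,6), (3,6)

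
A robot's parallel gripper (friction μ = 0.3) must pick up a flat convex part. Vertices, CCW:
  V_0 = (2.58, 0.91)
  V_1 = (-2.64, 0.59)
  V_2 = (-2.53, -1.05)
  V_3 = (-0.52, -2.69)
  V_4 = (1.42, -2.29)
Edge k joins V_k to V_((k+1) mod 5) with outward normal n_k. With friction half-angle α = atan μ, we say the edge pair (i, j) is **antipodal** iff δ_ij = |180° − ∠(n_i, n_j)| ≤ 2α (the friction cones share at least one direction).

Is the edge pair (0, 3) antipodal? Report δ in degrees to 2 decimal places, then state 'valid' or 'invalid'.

δ = 8.14°, valid

α = atan 0.3 = 16.70°;  2α = 33.40°
edge 0: e_0 = (-5.22, -0.32);  n_0 = (-0.0612, +0.9981)
edge 3: e_3 = (+1.94, +0.40);  n_3 = (+0.2019, -0.9794)
∠(n_0, n_3) = 171.86°
δ = |180° − 171.86°| = 8.14°
8.14° ≤ 2α = 33.40°  →  valid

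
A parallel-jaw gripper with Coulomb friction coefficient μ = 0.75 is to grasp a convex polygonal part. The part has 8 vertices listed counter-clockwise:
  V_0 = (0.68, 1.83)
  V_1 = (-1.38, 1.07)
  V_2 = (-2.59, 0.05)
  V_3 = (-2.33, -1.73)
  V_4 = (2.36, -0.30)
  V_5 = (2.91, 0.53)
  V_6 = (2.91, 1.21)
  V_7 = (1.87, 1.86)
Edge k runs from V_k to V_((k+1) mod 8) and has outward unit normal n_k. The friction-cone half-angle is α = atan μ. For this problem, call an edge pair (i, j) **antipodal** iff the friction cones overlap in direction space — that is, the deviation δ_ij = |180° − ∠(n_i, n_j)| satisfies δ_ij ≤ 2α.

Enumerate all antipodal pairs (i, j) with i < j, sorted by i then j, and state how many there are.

α = atan 0.75 = 36.87°;  2α = 73.74°
n_0 = (-0.3461, +0.9382)
n_1 = (-0.6445, +0.7646)
n_2 = (-0.9895, -0.1445)
n_3 = (+0.2916, -0.9565)
n_4 = (+0.8336, -0.5524)
n_5 = (+1.0000, -0.0000)
n_6 = (+0.5300, +0.8480)
n_7 = (-0.0252, +0.9997)
  (0,1): δ = 160.12°  ·
  (0,2): δ = 101.94°  ·
  (0,3): δ = 3.29°  ✓
  (0,4): δ = 36.22°  ✓
  (0,5): δ = 69.75°  ✓
  (0,6): δ = 127.74°  ·
  (0,7): δ = 161.19°  ·
  (1,2): δ = 121.82°  ·
  (1,3): δ = 23.17°  ✓
  (1,4): δ = 16.34°  ✓
  (1,5): δ = 49.87°  ✓
  (1,6): δ = 107.86°  ·
  (1,7): δ = 141.31°  ·
  (2,3): δ = 81.35°  ·
  (2,4): δ = 41.84°  ✓
  (2,5): δ = 8.31°  ✓
  (2,6): δ = 49.68°  ✓
  (2,7): δ = 83.13°  ·
  (3,4): δ = 140.49°  ·
  (3,5): δ = 106.96°  ·
  (3,6): δ = 48.96°  ✓
  (3,7): δ = 15.51°  ✓
  (4,5): δ = 146.47°  ·
  (4,6): δ = 88.47°  ·
  (4,7): δ = 55.03°  ✓
  (5,6): δ = 122.01°  ·
  (5,7): δ = 88.56°  ·
  (6,7): δ = 146.55°  ·
antipodal pairs: 12

count = 12; pairs: (0,3), (0,4), (0,5), (1,3), (1,4), (1,5), (2,4), (2,5), (2,6), (3,6), (3,7), (4,7)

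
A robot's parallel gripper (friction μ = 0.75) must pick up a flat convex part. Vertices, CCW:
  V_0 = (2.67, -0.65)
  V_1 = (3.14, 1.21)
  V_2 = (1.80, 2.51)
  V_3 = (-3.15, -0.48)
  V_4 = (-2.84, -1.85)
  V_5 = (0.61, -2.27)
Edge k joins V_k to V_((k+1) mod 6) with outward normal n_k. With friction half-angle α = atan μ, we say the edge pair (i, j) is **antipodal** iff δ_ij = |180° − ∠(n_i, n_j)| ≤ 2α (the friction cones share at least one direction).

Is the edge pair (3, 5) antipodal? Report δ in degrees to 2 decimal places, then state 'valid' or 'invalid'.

α = atan 0.75 = 36.87°;  2α = 73.74°
edge 3: e_3 = (+0.31, -1.37);  n_3 = (-0.9753, -0.2207)
edge 5: e_5 = (+2.06, +1.62);  n_5 = (+0.6182, -0.7861)
∠(n_3, n_5) = 115.43°
δ = |180° − 115.43°| = 64.57°
64.57° ≤ 2α = 73.74°  →  valid

δ = 64.57°, valid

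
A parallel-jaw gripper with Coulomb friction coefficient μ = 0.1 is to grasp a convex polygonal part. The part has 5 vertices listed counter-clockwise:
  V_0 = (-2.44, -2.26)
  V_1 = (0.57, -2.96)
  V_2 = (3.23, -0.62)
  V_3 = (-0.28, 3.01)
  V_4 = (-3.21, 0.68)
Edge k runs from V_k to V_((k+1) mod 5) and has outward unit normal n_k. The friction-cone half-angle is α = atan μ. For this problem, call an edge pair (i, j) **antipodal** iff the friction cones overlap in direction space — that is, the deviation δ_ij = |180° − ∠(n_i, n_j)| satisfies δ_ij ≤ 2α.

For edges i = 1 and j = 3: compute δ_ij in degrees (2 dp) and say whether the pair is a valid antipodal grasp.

δ = 2.85°, valid

α = atan 0.1 = 5.71°;  2α = 11.42°
edge 1: e_1 = (+2.66, +2.34);  n_1 = (+0.6605, -0.7508)
edge 3: e_3 = (-2.93, -2.33);  n_3 = (-0.6224, +0.7827)
∠(n_1, n_3) = 177.15°
δ = |180° − 177.15°| = 2.85°
2.85° ≤ 2α = 11.42°  →  valid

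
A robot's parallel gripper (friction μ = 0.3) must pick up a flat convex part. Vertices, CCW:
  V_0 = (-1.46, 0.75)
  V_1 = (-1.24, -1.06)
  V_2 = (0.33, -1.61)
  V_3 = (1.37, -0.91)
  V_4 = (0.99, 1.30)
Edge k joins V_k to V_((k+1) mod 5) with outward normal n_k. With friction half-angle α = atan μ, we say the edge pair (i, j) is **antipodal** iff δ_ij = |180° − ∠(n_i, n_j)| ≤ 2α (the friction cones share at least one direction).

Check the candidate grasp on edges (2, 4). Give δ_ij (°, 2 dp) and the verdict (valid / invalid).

δ = 21.29°, valid

α = atan 0.3 = 16.70°;  2α = 33.40°
edge 2: e_2 = (+1.04, +0.70);  n_2 = (+0.5584, -0.8296)
edge 4: e_4 = (-2.45, -0.55);  n_4 = (-0.2190, +0.9757)
∠(n_2, n_4) = 158.71°
δ = |180° − 158.71°| = 21.29°
21.29° ≤ 2α = 33.40°  →  valid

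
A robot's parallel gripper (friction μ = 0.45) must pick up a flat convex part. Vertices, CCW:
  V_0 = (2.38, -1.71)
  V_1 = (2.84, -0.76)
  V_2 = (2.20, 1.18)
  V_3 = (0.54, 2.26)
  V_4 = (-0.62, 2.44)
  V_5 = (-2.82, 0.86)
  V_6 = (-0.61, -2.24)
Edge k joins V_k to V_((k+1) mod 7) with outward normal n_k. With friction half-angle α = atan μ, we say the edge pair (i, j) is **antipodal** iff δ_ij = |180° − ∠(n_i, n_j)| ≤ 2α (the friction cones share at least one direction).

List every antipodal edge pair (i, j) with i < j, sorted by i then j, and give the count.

count = 7; pairs: (0,4), (1,5), (2,5), (2,6), (3,5), (3,6), (4,6)

α = atan 0.45 = 24.23°;  2α = 48.46°
n_0 = (+0.9000, -0.4358)
n_1 = (+0.9497, +0.3133)
n_2 = (+0.5453, +0.8382)
n_3 = (+0.1533, +0.9882)
n_4 = (-0.5833, +0.8122)
n_5 = (-0.8143, -0.5805)
n_6 = (+0.1745, -0.9847)
  (0,1): δ = 135.91°  ·
  (0,2): δ = 97.21°  ·
  (0,3): δ = 72.98°  ·
  (0,4): δ = 28.48°  ✓
  (0,5): δ = 61.32°  ·
  (0,6): δ = 125.89°  ·
  (1,2): δ = 141.31°  ·
  (1,3): δ = 117.08°  ·
  (1,4): δ = 72.57°  ·
  (1,5): δ = 17.23°  ✓
  (1,6): δ = 81.79°  ·
  (2,3): δ = 155.77°  ·
  (2,4): δ = 111.27°  ·
  (2,5): δ = 21.47°  ✓
  (2,6): δ = 43.10°  ✓
  (3,4): δ = 135.49°  ·
  (3,5): δ = 45.69°  ✓
  (3,6): δ = 18.87°  ✓
  (4,5): δ = 90.20°  ·
  (4,6): δ = 25.63°  ✓
  (5,6): δ = 115.43°  ·
antipodal pairs: 7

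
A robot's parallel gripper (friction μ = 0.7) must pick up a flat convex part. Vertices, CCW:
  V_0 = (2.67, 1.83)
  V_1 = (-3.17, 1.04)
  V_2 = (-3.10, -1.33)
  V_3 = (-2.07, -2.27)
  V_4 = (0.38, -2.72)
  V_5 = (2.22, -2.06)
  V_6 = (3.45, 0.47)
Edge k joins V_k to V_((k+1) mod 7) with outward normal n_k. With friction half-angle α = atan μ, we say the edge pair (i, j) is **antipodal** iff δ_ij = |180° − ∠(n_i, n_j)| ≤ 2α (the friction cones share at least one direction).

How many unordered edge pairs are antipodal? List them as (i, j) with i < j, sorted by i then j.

count = 8; pairs: (0,2), (0,3), (0,4), (0,5), (1,5), (1,6), (2,6), (3,6)

α = atan 0.7 = 34.99°;  2α = 69.98°
n_0 = (-0.1341, +0.9910)
n_1 = (-0.9996, -0.0295)
n_2 = (-0.6741, -0.7386)
n_3 = (-0.1807, -0.9835)
n_4 = (+0.3376, -0.9413)
n_5 = (+0.8993, -0.4372)
n_6 = (+0.8675, +0.4975)
  (0,1): δ = 96.01°  ·
  (0,2): δ = 50.09°  ✓
  (0,3): δ = 18.11°  ✓
  (0,4): δ = 12.03°  ✓
  (0,5): δ = 56.37°  ✓
  (0,6): δ = 112.13°  ·
  (1,2): δ = 134.08°  ·
  (1,3): δ = 102.10°  ·
  (1,4): δ = 71.96°  ·
  (1,5): δ = 27.62°  ✓
  (1,6): δ = 28.14°  ✓
  (2,3): δ = 148.02°  ·
  (2,4): δ = 117.88°  ·
  (2,5): δ = 73.54°  ·
  (2,6): δ = 17.78°  ✓
  (3,4): δ = 149.86°  ·
  (3,5): δ = 105.52°  ·
  (3,6): δ = 49.76°  ✓
  (4,5): δ = 135.66°  ·
  (4,6): δ = 79.90°  ·
  (5,6): δ = 124.24°  ·
antipodal pairs: 8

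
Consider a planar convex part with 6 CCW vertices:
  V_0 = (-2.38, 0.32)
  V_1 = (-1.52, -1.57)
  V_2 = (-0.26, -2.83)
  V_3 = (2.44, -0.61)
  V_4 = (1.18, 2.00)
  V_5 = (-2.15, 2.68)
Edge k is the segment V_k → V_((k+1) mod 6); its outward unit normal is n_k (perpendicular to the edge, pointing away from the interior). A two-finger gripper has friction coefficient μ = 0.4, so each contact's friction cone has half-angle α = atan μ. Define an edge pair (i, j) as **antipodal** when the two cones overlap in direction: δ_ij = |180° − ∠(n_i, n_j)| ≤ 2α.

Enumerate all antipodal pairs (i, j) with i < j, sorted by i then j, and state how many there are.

α = atan 0.4 = 21.80°;  2α = 43.60°
n_0 = (-0.9102, -0.4142)
n_1 = (-0.7071, -0.7071)
n_2 = (+0.6351, -0.7724)
n_3 = (+0.9006, +0.4347)
n_4 = (+0.2001, +0.9798)
n_5 = (-0.9953, +0.0970)
  (0,1): δ = 159.47°  ·
  (0,2): δ = 75.04°  ·
  (0,3): δ = 1.30°  ✓
  (0,4): δ = 53.99°  ·
  (0,5): δ = 149.97°  ·
  (1,2): δ = 95.57°  ·
  (1,3): δ = 19.23°  ✓
  (1,4): δ = 33.46°  ✓
  (1,5): δ = 129.43°  ·
  (2,3): δ = 103.66°  ·
  (2,4): δ = 50.97°  ·
  (2,5): δ = 45.01°  ·
  (3,4): δ = 127.31°  ·
  (3,5): δ = 31.34°  ✓
  (4,5): δ = 84.02°  ·
antipodal pairs: 4

count = 4; pairs: (0,3), (1,3), (1,4), (3,5)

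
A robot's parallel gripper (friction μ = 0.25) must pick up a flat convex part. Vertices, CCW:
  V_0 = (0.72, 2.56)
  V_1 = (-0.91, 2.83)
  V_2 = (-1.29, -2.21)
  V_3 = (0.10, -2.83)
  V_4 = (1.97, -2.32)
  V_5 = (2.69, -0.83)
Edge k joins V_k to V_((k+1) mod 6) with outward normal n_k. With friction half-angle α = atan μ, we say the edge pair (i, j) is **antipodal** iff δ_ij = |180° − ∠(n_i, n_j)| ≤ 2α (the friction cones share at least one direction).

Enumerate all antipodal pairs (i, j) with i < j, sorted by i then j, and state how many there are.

count = 3; pairs: (0,2), (0,3), (1,4)

α = atan 0.25 = 14.04°;  2α = 28.07°
n_0 = (+0.1634, +0.9866)
n_1 = (-0.9972, +0.0752)
n_2 = (-0.4074, -0.9133)
n_3 = (+0.2631, -0.9648)
n_4 = (+0.9004, -0.4351)
n_5 = (+0.8646, +0.5024)
  (0,1): δ = 84.91°  ·
  (0,2): δ = 14.63°  ✓
  (0,3): δ = 24.66°  ✓
  (0,4): δ = 73.61°  ·
  (0,5): δ = 129.57°  ·
  (1,2): δ = 109.73°  ·
  (1,3): δ = 70.43°  ·
  (1,4): δ = 21.48°  ✓
  (1,5): δ = 34.47°  ·
  (2,3): δ = 140.71°  ·
  (2,4): δ = 91.75°  ·
  (2,5): δ = 35.80°  ·
  (3,4): δ = 131.05°  ·
  (3,5): δ = 75.09°  ·
  (4,5): δ = 124.05°  ·
antipodal pairs: 3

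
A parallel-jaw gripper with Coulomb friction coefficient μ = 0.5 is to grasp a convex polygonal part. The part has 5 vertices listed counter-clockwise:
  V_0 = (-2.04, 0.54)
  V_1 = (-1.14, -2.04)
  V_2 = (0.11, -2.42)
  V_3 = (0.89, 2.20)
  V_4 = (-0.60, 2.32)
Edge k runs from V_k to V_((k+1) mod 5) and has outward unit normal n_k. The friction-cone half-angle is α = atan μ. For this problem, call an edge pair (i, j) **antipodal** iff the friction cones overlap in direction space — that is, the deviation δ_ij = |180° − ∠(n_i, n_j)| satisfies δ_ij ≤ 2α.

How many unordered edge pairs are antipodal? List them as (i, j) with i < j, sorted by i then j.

count = 3; pairs: (0,2), (1,3), (2,4)

α = atan 0.5 = 26.57°;  2α = 53.13°
n_0 = (-0.9442, -0.3294)
n_1 = (-0.2909, -0.9568)
n_2 = (+0.9860, -0.1665)
n_3 = (+0.0803, +0.9968)
n_4 = (-0.7774, +0.6289)
  (0,1): δ = 126.14°  ·
  (0,2): δ = 28.81°  ✓
  (0,3): δ = 66.16°  ·
  (0,4): δ = 121.80°  ·
  (1,2): δ = 82.67°  ·
  (1,3): δ = 12.30°  ✓
  (1,4): δ = 67.94°  ·
  (2,3): δ = 85.02°  ·
  (2,4): δ = 29.39°  ✓
  (3,4): δ = 124.37°  ·
antipodal pairs: 3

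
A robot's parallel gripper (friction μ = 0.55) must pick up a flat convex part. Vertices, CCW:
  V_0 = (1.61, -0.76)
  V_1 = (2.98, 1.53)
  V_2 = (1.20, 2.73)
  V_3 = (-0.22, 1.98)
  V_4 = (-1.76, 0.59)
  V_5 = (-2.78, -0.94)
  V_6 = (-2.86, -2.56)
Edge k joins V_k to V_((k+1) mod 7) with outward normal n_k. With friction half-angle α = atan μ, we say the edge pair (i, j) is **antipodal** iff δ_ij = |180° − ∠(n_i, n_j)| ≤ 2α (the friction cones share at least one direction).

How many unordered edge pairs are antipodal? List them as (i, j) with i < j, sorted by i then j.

α = atan 0.55 = 28.81°;  2α = 57.62°
n_0 = (+0.8582, -0.5134)
n_1 = (+0.5590, +0.8292)
n_2 = (-0.4670, +0.8842)
n_3 = (-0.6700, +0.7423)
n_4 = (-0.8321, +0.5547)
n_5 = (-0.9988, +0.0493)
n_6 = (+0.3735, -0.9276)
  (0,1): δ = 93.10°  ·
  (0,2): δ = 31.27°  ✓
  (0,3): δ = 17.04°  ✓
  (0,4): δ = 2.80°  ✓
  (0,5): δ = 28.06°  ✓
  (0,6): δ = 142.82°  ·
  (1,2): δ = 118.17°  ·
  (1,3): δ = 103.94°  ·
  (1,4): δ = 89.70°  ·
  (1,5): δ = 58.84°  ·
  (1,6): δ = 55.92°  ✓
  (2,3): δ = 165.77°  ·
  (2,4): δ = 151.53°  ·
  (2,5): δ = 120.67°  ·
  (2,6): δ = 5.91°  ✓
  (3,4): δ = 165.76°  ·
  (3,5): δ = 134.90°  ·
  (3,6): δ = 20.14°  ✓
  (4,5): δ = 149.14°  ·
  (4,6): δ = 34.38°  ✓
  (5,6): δ = 65.24°  ·
antipodal pairs: 8

count = 8; pairs: (0,2), (0,3), (0,4), (0,5), (1,6), (2,6), (3,6), (4,6)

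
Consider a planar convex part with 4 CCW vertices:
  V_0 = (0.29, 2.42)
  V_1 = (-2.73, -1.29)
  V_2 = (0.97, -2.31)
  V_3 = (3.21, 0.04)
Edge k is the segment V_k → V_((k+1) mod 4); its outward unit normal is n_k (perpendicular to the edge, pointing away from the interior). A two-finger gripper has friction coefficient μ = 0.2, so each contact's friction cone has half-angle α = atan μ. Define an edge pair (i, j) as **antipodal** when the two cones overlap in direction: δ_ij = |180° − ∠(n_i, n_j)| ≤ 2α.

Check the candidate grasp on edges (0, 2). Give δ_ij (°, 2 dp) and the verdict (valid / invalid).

δ = 4.48°, valid

α = atan 0.2 = 11.31°;  2α = 22.62°
edge 0: e_0 = (-3.02, -3.71);  n_0 = (-0.7755, +0.6313)
edge 2: e_2 = (+2.24, +2.35);  n_2 = (+0.7238, -0.6900)
∠(n_0, n_2) = 175.52°
δ = |180° − 175.52°| = 4.48°
4.48° ≤ 2α = 22.62°  →  valid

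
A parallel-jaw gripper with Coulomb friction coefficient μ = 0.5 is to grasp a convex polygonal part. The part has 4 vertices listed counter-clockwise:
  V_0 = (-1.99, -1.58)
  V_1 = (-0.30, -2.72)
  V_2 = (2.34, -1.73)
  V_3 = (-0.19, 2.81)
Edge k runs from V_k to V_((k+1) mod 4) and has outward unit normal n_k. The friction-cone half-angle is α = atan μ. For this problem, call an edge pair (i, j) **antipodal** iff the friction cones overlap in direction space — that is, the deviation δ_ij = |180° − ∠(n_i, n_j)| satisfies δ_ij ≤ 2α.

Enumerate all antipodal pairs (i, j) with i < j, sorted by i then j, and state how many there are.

α = atan 0.5 = 26.57°;  2α = 53.13°
n_0 = (-0.5592, -0.8290)
n_1 = (+0.3511, -0.9363)
n_2 = (+0.8735, +0.4868)
n_3 = (-0.9252, +0.3794)
  (0,1): δ = 125.44°  ·
  (0,2): δ = 26.87°  ✓
  (0,3): δ = 101.71°  ·
  (1,2): δ = 81.43°  ·
  (1,3): δ = 47.15°  ✓
  (2,3): δ = 51.42°  ✓
antipodal pairs: 3

count = 3; pairs: (0,2), (1,3), (2,3)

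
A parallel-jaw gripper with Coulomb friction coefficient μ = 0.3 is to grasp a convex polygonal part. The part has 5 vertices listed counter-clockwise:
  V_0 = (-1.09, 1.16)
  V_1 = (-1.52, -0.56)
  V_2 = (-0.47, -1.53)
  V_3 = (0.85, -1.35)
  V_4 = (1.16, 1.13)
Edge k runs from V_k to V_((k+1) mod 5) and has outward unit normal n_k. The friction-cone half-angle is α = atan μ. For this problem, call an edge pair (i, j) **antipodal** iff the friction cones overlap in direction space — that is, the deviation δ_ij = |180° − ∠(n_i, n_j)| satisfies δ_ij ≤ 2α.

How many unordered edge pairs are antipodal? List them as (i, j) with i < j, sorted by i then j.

α = atan 0.3 = 16.70°;  2α = 33.40°
n_0 = (-0.9701, +0.2425)
n_1 = (-0.6786, -0.7345)
n_2 = (+0.1351, -0.9908)
n_3 = (+0.9923, -0.1240)
n_4 = (+0.0133, +0.9999)
  (0,1): δ = 118.70°  ·
  (0,2): δ = 68.20°  ·
  (0,3): δ = 6.91°  ✓
  (0,4): δ = 103.27°  ·
  (1,2): δ = 129.50°  ·
  (1,3): δ = 54.39°  ·
  (1,4): δ = 41.97°  ·
  (2,3): δ = 104.89°  ·
  (2,4): δ = 8.53°  ✓
  (3,4): δ = 83.64°  ·
antipodal pairs: 2

count = 2; pairs: (0,3), (2,4)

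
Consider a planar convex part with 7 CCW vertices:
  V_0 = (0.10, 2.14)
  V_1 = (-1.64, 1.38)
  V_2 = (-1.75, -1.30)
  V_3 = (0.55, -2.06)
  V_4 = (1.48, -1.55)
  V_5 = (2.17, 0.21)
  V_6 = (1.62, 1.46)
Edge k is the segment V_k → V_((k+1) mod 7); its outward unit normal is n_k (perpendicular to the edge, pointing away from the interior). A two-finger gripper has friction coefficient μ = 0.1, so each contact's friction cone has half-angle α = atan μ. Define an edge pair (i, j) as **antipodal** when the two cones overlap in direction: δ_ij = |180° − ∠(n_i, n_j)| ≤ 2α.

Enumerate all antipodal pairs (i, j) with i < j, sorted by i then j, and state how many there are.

α = atan 0.1 = 5.71°;  2α = 11.42°
n_0 = (-0.4003, +0.9164)
n_1 = (-0.9992, +0.0410)
n_2 = (-0.3137, -0.9495)
n_3 = (+0.4808, -0.8768)
n_4 = (+0.9310, -0.3650)
n_5 = (+0.9153, +0.4027)
n_6 = (+0.4084, +0.9128)
  (0,1): δ = 115.95°  ·
  (0,2): δ = 41.88°  ·
  (0,3): δ = 5.14°  ✓
  (0,4): δ = 45.00°  ·
  (0,5): δ = 90.15°  ·
  (0,6): δ = 132.30°  ·
  (1,2): δ = 105.93°  ·
  (1,3): δ = 58.91°  ·
  (1,4): δ = 19.06°  ·
  (1,5): δ = 26.10°  ·
  (1,6): δ = 68.25°  ·
  (2,3): δ = 132.97°  ·
  (2,4): δ = 93.12°  ·
  (2,5): δ = 47.97°  ·
  (2,6): δ = 5.82°  ✓
  (3,4): δ = 140.15°  ·
  (3,5): δ = 94.99°  ·
  (3,6): δ = 52.84°  ·
  (4,5): δ = 134.84°  ·
  (4,6): δ = 92.69°  ·
  (5,6): δ = 137.85°  ·
antipodal pairs: 2

count = 2; pairs: (0,3), (2,6)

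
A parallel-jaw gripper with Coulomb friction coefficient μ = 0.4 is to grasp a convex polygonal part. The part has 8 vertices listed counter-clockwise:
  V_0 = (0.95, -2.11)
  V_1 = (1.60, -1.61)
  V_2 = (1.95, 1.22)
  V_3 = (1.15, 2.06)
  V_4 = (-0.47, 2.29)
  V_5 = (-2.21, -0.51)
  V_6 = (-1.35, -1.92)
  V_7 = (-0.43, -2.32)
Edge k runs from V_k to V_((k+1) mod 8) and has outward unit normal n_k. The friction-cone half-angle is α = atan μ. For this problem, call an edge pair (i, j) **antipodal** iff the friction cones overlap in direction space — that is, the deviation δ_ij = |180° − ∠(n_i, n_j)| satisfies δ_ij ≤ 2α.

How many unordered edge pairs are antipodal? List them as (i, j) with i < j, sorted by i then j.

α = atan 0.4 = 21.80°;  2α = 43.60°
n_0 = (+0.6097, -0.7926)
n_1 = (+0.9924, -0.1227)
n_2 = (+0.7241, +0.6897)
n_3 = (+0.1406, +0.9901)
n_4 = (-0.8494, +0.5278)
n_5 = (-0.8537, -0.5207)
n_6 = (-0.3987, -0.9171)
n_7 = (+0.1504, -0.9886)
  (0,1): δ = 134.62°  ·
  (0,2): δ = 83.97°  ·
  (0,3): δ = 45.65°  ·
  (0,4): δ = 20.57°  ✓
  (0,5): δ = 83.81°  ·
  (0,6): δ = 118.93°  ·
  (0,7): δ = 151.08°  ·
  (1,2): δ = 129.35°  ·
  (1,3): δ = 91.03°  ·
  (1,4): δ = 24.81°  ✓
  (1,5): δ = 38.43°  ✓
  (1,6): δ = 73.55°  ·
  (1,7): δ = 105.70°  ·
  (2,3): δ = 141.68°  ·
  (2,4): δ = 75.46°  ·
  (2,5): δ = 12.22°  ✓
  (2,6): δ = 22.90°  ✓
  (2,7): δ = 55.05°  ·
  (3,4): δ = 113.78°  ·
  (3,5): δ = 50.54°  ·
  (3,6): δ = 15.42°  ✓
  (3,7): δ = 16.73°  ✓
  (4,5): δ = 116.76°  ·
  (4,6): δ = 81.64°  ·
  (4,7): δ = 49.49°  ·
  (5,6): δ = 144.88°  ·
  (5,7): δ = 112.73°  ·
  (6,7): δ = 147.85°  ·
antipodal pairs: 7

count = 7; pairs: (0,4), (1,4), (1,5), (2,5), (2,6), (3,6), (3,7)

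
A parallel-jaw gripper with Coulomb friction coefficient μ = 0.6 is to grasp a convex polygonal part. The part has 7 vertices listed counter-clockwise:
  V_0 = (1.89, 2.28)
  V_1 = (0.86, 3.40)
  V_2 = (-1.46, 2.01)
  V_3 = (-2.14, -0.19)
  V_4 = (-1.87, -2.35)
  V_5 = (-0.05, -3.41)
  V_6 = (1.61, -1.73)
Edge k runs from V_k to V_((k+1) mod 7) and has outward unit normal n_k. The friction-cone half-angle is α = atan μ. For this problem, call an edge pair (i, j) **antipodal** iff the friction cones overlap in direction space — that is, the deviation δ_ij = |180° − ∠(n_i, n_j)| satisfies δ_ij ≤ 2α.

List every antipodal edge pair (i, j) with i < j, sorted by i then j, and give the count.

count = 10; pairs: (0,2), (0,3), (0,4), (1,4), (1,5), (1,6), (2,5), (2,6), (3,5), (3,6)

α = atan 0.6 = 30.96°;  2α = 61.93°
n_0 = (+0.7361, +0.6769)
n_1 = (-0.5140, +0.8578)
n_2 = (-0.9554, +0.2953)
n_3 = (-0.9923, -0.1240)
n_4 = (-0.5033, -0.8641)
n_5 = (+0.7113, -0.7029)
n_6 = (+0.9976, -0.0697)
  (0,1): δ = 101.68°  ·
  (0,2): δ = 59.78°  ✓
  (0,3): δ = 35.48°  ✓
  (0,4): δ = 17.18°  ✓
  (0,5): δ = 92.74°  ·
  (0,6): δ = 133.40°  ·
  (1,2): δ = 138.10°  ·
  (1,3): δ = 113.80°  ·
  (1,4): δ = 61.14°  ✓
  (1,5): δ = 14.42°  ✓
  (1,6): δ = 55.08°  ✓
  (2,3): δ = 155.70°  ·
  (2,4): δ = 103.04°  ·
  (2,5): δ = 27.48°  ✓
  (2,6): δ = 13.18°  ✓
  (3,4): δ = 127.34°  ·
  (3,5): δ = 51.78°  ✓
  (3,6): δ = 11.12°  ✓
  (4,5): δ = 104.44°  ·
  (4,6): δ = 63.78°  ·
  (5,6): δ = 139.34°  ·
antipodal pairs: 10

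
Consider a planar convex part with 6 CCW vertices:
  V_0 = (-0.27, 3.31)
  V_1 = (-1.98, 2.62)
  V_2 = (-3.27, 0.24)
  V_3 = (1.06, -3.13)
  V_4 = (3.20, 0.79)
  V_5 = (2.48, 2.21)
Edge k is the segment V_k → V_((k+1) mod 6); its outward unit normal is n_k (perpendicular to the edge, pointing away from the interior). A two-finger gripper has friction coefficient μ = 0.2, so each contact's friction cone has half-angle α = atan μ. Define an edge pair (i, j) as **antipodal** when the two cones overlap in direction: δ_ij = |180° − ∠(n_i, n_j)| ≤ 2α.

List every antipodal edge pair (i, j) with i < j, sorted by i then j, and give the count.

α = atan 0.2 = 11.31°;  2α = 22.62°
n_0 = (-0.3742, +0.9274)
n_1 = (-0.8792, +0.4765)
n_2 = (-0.6142, -0.7892)
n_3 = (+0.8777, -0.4792)
n_4 = (+0.8919, +0.4522)
n_5 = (+0.3714, +0.9285)
  (0,1): δ = 140.43°  ·
  (0,2): δ = 59.87°  ·
  (0,3): δ = 39.39°  ·
  (0,4): δ = 94.91°  ·
  (0,5): δ = 136.22°  ·
  (1,2): δ = 99.43°  ·
  (1,3): δ = 0.17°  ✓
  (1,4): δ = 55.35°  ·
  (1,5): δ = 96.66°  ·
  (2,3): δ = 80.74°  ·
  (2,4): δ = 25.22°  ·
  (2,5): δ = 16.09°  ✓
  (3,4): δ = 124.48°  ·
  (3,5): δ = 83.17°  ·
  (4,5): δ = 138.69°  ·
antipodal pairs: 2

count = 2; pairs: (1,3), (2,5)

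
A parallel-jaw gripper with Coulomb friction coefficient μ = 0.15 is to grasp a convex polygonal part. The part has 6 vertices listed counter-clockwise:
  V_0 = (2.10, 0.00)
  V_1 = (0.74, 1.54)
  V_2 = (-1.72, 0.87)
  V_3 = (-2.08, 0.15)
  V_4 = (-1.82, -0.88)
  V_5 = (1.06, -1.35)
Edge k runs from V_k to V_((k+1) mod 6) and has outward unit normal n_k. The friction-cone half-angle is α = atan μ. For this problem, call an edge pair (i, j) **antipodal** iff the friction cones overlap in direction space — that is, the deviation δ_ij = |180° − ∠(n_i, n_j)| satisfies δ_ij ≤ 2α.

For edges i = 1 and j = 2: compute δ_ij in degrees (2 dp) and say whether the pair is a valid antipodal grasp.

δ = 131.80°, invalid

α = atan 0.15 = 8.53°;  2α = 17.06°
edge 1: e_1 = (-2.46, -0.67);  n_1 = (-0.2628, +0.9649)
edge 2: e_2 = (-0.36, -0.72);  n_2 = (-0.8944, +0.4472)
∠(n_1, n_2) = 48.20°
δ = |180° − 48.20°| = 131.80°
131.80° > 2α = 17.06°  →  invalid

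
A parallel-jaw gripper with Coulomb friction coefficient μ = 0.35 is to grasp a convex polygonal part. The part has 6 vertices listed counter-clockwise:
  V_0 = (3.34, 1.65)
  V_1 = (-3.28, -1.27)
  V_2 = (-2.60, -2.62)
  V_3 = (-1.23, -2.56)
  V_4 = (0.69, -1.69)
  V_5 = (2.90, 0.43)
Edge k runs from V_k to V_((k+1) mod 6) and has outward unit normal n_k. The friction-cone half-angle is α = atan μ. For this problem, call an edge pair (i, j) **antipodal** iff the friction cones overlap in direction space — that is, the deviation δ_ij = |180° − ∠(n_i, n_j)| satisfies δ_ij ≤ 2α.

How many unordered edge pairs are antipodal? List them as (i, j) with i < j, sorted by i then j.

α = atan 0.35 = 19.29°;  2α = 38.58°
n_0 = (-0.4036, +0.9149)
n_1 = (-0.8931, -0.4499)
n_2 = (+0.0438, -0.9990)
n_3 = (+0.4127, -0.9109)
n_4 = (+0.6923, -0.7216)
n_5 = (+0.9407, -0.3393)
  (0,1): δ = 87.07°  ·
  (0,2): δ = 21.29°  ✓
  (0,3): δ = 0.57°  ✓
  (0,4): δ = 20.01°  ✓
  (0,5): δ = 46.37°  ·
  (1,2): δ = 114.23°  ·
  (1,3): δ = 92.36°  ·
  (1,4): δ = 72.93°  ·
  (1,5): δ = 46.57°  ·
  (2,3): δ = 158.13°  ·
  (2,4): δ = 138.70°  ·
  (2,5): δ = 112.34°  ·
  (3,4): δ = 160.57°  ·
  (3,5): δ = 134.21°  ·
  (4,5): δ = 153.64°  ·
antipodal pairs: 3

count = 3; pairs: (0,2), (0,3), (0,4)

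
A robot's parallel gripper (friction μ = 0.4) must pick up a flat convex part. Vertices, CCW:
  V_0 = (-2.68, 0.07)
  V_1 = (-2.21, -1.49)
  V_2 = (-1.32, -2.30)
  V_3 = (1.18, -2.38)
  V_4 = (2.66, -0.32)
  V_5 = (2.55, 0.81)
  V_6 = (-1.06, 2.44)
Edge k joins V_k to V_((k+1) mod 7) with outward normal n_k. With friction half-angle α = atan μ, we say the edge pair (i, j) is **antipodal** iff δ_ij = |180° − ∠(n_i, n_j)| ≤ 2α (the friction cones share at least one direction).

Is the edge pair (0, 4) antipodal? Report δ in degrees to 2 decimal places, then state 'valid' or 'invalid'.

α = atan 0.4 = 21.80°;  2α = 43.60°
edge 0: e_0 = (+0.47, -1.56);  n_0 = (-0.9575, -0.2885)
edge 4: e_4 = (-0.11, +1.13);  n_4 = (+0.9953, +0.0969)
∠(n_0, n_4) = 168.79°
δ = |180° − 168.79°| = 11.21°
11.21° ≤ 2α = 43.60°  →  valid

δ = 11.21°, valid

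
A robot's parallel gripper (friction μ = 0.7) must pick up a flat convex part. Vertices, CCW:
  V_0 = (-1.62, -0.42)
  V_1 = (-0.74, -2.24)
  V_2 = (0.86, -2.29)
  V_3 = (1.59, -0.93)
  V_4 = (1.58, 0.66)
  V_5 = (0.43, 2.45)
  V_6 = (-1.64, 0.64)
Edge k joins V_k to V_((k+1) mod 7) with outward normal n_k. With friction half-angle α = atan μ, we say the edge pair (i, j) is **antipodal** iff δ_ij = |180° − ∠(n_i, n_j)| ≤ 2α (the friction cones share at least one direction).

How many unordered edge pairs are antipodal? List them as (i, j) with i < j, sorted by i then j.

α = atan 0.7 = 34.99°;  2α = 69.98°
n_0 = (-0.9003, -0.4353)
n_1 = (-0.0312, -0.9995)
n_2 = (+0.8811, -0.4729)
n_3 = (+1.0000, +0.0063)
n_4 = (+0.8413, +0.5405)
n_5 = (-0.6582, +0.7528)
n_6 = (-0.9998, -0.0189)
  (0,1): δ = 117.59°  ·
  (0,2): δ = 54.03°  ✓
  (0,3): δ = 25.44°  ✓
  (0,4): δ = 6.91°  ✓
  (0,5): δ = 105.36°  ·
  (0,6): δ = 155.28°  ·
  (1,2): δ = 116.44°  ·
  (1,3): δ = 87.85°  ·
  (1,4): δ = 55.49°  ✓
  (1,5): δ = 42.96°  ✓
  (1,6): δ = 92.87°  ·
  (2,3): δ = 151.41°  ·
  (2,4): δ = 119.06°  ·
  (2,5): δ = 20.61°  ✓
  (2,6): δ = 29.31°  ✓
  (3,4): δ = 147.64°  ·
  (3,5): δ = 49.19°  ✓
  (3,6): δ = 0.72°  ✓
  (4,5): δ = 81.55°  ·
  (4,6): δ = 31.64°  ✓
  (5,6): δ = 130.09°  ·
antipodal pairs: 10

count = 10; pairs: (0,2), (0,3), (0,4), (1,4), (1,5), (2,5), (2,6), (3,5), (3,6), (4,6)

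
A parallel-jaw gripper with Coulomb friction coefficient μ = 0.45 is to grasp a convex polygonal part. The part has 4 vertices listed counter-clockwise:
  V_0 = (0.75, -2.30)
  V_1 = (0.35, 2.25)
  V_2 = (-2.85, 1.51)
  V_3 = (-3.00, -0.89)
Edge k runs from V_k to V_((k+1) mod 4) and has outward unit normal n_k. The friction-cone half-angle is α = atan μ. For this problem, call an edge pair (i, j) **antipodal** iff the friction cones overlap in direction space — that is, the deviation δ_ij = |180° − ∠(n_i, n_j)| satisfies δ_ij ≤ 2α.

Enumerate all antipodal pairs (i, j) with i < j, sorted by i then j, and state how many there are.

count = 2; pairs: (0,2), (1,3)

α = atan 0.45 = 24.23°;  2α = 48.46°
n_0 = (+0.9962, +0.0876)
n_1 = (-0.2253, +0.9743)
n_2 = (-0.9981, +0.0624)
n_3 = (-0.3519, -0.9360)
  (0,1): δ = 82.00°  ·
  (0,2): δ = 8.60°  ✓
  (0,3): δ = 64.37°  ·
  (1,2): δ = 106.60°  ·
  (1,3): δ = 33.63°  ✓
  (2,3): δ = 107.03°  ·
antipodal pairs: 2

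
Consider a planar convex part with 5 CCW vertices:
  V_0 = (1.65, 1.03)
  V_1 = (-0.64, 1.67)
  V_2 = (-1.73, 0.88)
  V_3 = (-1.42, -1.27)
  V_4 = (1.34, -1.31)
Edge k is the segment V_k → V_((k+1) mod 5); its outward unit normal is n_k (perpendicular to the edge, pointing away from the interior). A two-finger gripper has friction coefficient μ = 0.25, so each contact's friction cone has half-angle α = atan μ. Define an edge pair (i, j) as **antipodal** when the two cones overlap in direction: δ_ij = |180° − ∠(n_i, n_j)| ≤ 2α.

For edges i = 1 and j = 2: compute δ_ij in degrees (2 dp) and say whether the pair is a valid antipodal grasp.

δ = 117.73°, invalid

α = atan 0.25 = 14.04°;  2α = 28.07°
edge 1: e_1 = (-1.09, -0.79);  n_1 = (-0.5868, +0.8097)
edge 2: e_2 = (+0.31, -2.15);  n_2 = (-0.9898, -0.1427)
∠(n_1, n_2) = 62.27°
δ = |180° − 62.27°| = 117.73°
117.73° > 2α = 28.07°  →  invalid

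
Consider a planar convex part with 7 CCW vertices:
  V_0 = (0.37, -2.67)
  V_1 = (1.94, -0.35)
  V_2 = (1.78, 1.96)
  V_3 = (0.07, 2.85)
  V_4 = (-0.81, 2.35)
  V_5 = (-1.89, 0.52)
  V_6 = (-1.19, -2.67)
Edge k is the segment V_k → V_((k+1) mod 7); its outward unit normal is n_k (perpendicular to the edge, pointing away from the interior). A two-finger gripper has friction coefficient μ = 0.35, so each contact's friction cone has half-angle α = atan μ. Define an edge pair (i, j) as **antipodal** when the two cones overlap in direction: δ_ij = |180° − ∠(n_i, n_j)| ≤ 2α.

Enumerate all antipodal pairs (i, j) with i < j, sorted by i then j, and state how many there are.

count = 6; pairs: (0,3), (0,4), (1,4), (1,5), (2,6), (3,6)

α = atan 0.35 = 19.29°;  2α = 38.58°
n_0 = (+0.8282, -0.5605)
n_1 = (+0.9976, +0.0691)
n_2 = (+0.4617, +0.8870)
n_3 = (-0.4940, +0.8695)
n_4 = (-0.8612, +0.5083)
n_5 = (-0.9768, -0.2143)
n_6 = (+0.0000, -1.0000)
  (0,1): δ = 141.95°  ·
  (0,2): δ = 83.41°  ·
  (0,3): δ = 26.31°  ✓
  (0,4): δ = 3.54°  ✓
  (0,5): δ = 46.46°  ·
  (0,6): δ = 124.09°  ·
  (1,2): δ = 121.46°  ·
  (1,3): δ = 64.36°  ·
  (1,4): δ = 34.51°  ✓
  (1,5): δ = 8.41°  ✓
  (1,6): δ = 86.04°  ·
  (2,3): δ = 122.90°  ·
  (2,4): δ = 93.05°  ·
  (2,5): δ = 50.13°  ·
  (2,6): δ = 27.50°  ✓
  (3,4): δ = 150.15°  ·
  (3,5): δ = 107.23°  ·
  (3,6): δ = 29.60°  ✓
  (4,5): δ = 137.08°  ·
  (4,6): δ = 59.45°  ·
  (5,6): δ = 102.38°  ·
antipodal pairs: 6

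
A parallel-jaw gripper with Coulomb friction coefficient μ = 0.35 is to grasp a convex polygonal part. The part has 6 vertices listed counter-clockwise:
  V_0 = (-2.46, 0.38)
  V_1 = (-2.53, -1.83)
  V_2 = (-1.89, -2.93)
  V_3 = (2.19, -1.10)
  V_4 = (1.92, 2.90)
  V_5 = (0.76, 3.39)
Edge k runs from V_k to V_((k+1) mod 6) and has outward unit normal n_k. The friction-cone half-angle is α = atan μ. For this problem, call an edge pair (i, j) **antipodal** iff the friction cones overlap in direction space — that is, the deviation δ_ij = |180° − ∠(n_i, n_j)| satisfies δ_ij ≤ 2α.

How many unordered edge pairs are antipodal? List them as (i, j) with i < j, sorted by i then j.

α = atan 0.35 = 19.29°;  2α = 38.58°
n_0 = (-0.9995, +0.0317)
n_1 = (-0.8643, -0.5029)
n_2 = (+0.4092, -0.9124)
n_3 = (+0.9977, +0.0673)
n_4 = (+0.3891, +0.9212)
n_5 = (-0.6829, +0.7305)
  (0,1): δ = 147.99°  ·
  (0,2): δ = 64.03°  ·
  (0,3): δ = 5.68°  ✓
  (0,4): δ = 68.91°  ·
  (0,5): δ = 134.88°  ·
  (1,2): δ = 96.03°  ·
  (1,3): δ = 26.33°  ✓
  (1,4): δ = 36.91°  ✓
  (1,5): δ = 102.88°  ·
  (2,3): δ = 110.30°  ·
  (2,4): δ = 47.06°  ·
  (2,5): δ = 18.91°  ✓
  (3,4): δ = 116.76°  ·
  (3,5): δ = 50.79°  ·
  (4,5): δ = 114.03°  ·
antipodal pairs: 4

count = 4; pairs: (0,3), (1,3), (1,4), (2,5)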